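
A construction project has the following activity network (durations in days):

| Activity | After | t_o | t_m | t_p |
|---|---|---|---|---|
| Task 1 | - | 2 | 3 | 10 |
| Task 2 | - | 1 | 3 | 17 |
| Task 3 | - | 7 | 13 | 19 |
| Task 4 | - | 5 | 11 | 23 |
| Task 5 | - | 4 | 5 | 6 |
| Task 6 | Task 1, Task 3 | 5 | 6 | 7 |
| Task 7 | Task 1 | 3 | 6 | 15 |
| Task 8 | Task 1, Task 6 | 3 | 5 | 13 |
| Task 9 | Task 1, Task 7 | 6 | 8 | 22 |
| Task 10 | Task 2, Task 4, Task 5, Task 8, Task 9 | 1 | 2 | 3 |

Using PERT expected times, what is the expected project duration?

te_Task 1 = (2 + 4·3 + 10)/6 = 24/6 = 4
te_Task 2 = (1 + 4·3 + 17)/6 = 30/6 = 5
te_Task 3 = (7 + 4·13 + 19)/6 = 78/6 = 13
te_Task 4 = (5 + 4·11 + 23)/6 = 72/6 = 12
te_Task 5 = (4 + 4·5 + 6)/6 = 30/6 = 5
te_Task 6 = (5 + 4·6 + 7)/6 = 36/6 = 6
te_Task 7 = (3 + 4·6 + 15)/6 = 42/6 = 7
te_Task 8 = (3 + 4·5 + 13)/6 = 36/6 = 6
te_Task 9 = (6 + 4·8 + 22)/6 = 60/6 = 10
te_Task 10 = (1 + 4·2 + 3)/6 = 12/6 = 2

Forward pass:
ES_Task 1 = 0; EF_Task 1 = 4
ES_Task 2 = 0; EF_Task 2 = 5
ES_Task 3 = 0; EF_Task 3 = 13
ES_Task 4 = 0; EF_Task 4 = 12
ES_Task 5 = 0; EF_Task 5 = 5
ES_Task 6 = max(EF_Task 1=4, EF_Task 3=13) = 13; EF_Task 6 = 13+6 = 19
ES_Task 7 = 4; EF_Task 7 = 4+7 = 11
ES_Task 8 = max(EF_Task 1=4, EF_Task 6=19) = 19; EF_Task 8 = 19+6 = 25
ES_Task 9 = max(EF_Task 1=4, EF_Task 7=11) = 11; EF_Task 9 = 11+10 = 21
ES_Task 10 = max(EF_Task 2=5, EF_Task 4=12, EF_Task 5=5, EF_Task 8=25, EF_Task 9=21) = 25; EF_Task 10 = 25+2 = 27
Expected project duration μ = 27 days. Critical path: Task 3 → Task 6 → Task 8 → Task 10.

27 days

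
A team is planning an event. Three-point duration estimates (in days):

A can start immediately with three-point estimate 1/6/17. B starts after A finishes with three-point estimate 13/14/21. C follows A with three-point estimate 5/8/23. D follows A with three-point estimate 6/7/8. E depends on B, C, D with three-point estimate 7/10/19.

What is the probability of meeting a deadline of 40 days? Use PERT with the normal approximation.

0.974

te_A = (1 + 4·6 + 17)/6 = 42/6 = 7; σ²_A = ((17−1)/6)² = 7.111
te_B = (13 + 4·14 + 21)/6 = 90/6 = 15; σ²_B = ((21−13)/6)² = 1.778
te_C = (5 + 4·8 + 23)/6 = 60/6 = 10; σ²_C = ((23−5)/6)² = 9.000
te_D = (6 + 4·7 + 8)/6 = 42/6 = 7; σ²_D = ((8−6)/6)² = 0.111
te_E = (7 + 4·10 + 19)/6 = 66/6 = 11; σ²_E = ((19−7)/6)² = 4.000

Forward pass:
ES_A = 0; EF_A = 7
ES_B = 7; EF_B = 7+15 = 22
ES_C = 7; EF_C = 7+10 = 17
ES_D = 7; EF_D = 7+7 = 14
ES_E = max(EF_B=22, EF_C=17, EF_D=14) = 22; EF_E = 22+11 = 33
Expected project duration μ = 33 days. Critical path: A → B → E.

Variance along critical path = 7.111 + 1.778 + 4.000 = 12.889; σ = √12.889 = 3.590 days.
Z = (40 − 33) / 3.590 = 1.950
P(T ≤ 40) = Φ(1.950) ≈ 0.974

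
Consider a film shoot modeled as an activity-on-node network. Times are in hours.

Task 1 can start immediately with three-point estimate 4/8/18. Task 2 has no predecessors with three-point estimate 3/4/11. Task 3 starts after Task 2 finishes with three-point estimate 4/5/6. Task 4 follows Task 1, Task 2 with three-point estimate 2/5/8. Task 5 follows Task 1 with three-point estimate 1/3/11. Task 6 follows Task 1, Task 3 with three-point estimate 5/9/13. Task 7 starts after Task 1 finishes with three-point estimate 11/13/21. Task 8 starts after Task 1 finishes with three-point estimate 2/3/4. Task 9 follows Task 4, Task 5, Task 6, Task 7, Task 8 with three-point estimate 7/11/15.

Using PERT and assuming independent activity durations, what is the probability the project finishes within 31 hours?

te_Task 1 = (4 + 4·8 + 18)/6 = 54/6 = 9; σ²_Task 1 = ((18−4)/6)² = 5.444
te_Task 2 = (3 + 4·4 + 11)/6 = 30/6 = 5; σ²_Task 2 = ((11−3)/6)² = 1.778
te_Task 3 = (4 + 4·5 + 6)/6 = 30/6 = 5; σ²_Task 3 = ((6−4)/6)² = 0.111
te_Task 4 = (2 + 4·5 + 8)/6 = 30/6 = 5; σ²_Task 4 = ((8−2)/6)² = 1.000
te_Task 5 = (1 + 4·3 + 11)/6 = 24/6 = 4; σ²_Task 5 = ((11−1)/6)² = 2.778
te_Task 6 = (5 + 4·9 + 13)/6 = 54/6 = 9; σ²_Task 6 = ((13−5)/6)² = 1.778
te_Task 7 = (11 + 4·13 + 21)/6 = 84/6 = 14; σ²_Task 7 = ((21−11)/6)² = 2.778
te_Task 8 = (2 + 4·3 + 4)/6 = 18/6 = 3; σ²_Task 8 = ((4−2)/6)² = 0.111
te_Task 9 = (7 + 4·11 + 15)/6 = 66/6 = 11; σ²_Task 9 = ((15−7)/6)² = 1.778

Forward pass:
ES_Task 1 = 0; EF_Task 1 = 9
ES_Task 2 = 0; EF_Task 2 = 5
ES_Task 3 = 5; EF_Task 3 = 5+5 = 10
ES_Task 4 = max(EF_Task 1=9, EF_Task 2=5) = 9; EF_Task 4 = 9+5 = 14
ES_Task 5 = 9; EF_Task 5 = 9+4 = 13
ES_Task 6 = max(EF_Task 1=9, EF_Task 3=10) = 10; EF_Task 6 = 10+9 = 19
ES_Task 7 = 9; EF_Task 7 = 9+14 = 23
ES_Task 8 = 9; EF_Task 8 = 9+3 = 12
ES_Task 9 = max(EF_Task 4=14, EF_Task 5=13, EF_Task 6=19, EF_Task 7=23, EF_Task 8=12) = 23; EF_Task 9 = 23+11 = 34
Expected project duration μ = 34 hours. Critical path: Task 1 → Task 7 → Task 9.

Variance along critical path = 5.444 + 2.778 + 1.778 = 10.000; σ = √10.000 = 3.162 hours.
Z = (31 − 34) / 3.162 = -0.949
P(T ≤ 31) = Φ(-0.949) ≈ 0.171

0.171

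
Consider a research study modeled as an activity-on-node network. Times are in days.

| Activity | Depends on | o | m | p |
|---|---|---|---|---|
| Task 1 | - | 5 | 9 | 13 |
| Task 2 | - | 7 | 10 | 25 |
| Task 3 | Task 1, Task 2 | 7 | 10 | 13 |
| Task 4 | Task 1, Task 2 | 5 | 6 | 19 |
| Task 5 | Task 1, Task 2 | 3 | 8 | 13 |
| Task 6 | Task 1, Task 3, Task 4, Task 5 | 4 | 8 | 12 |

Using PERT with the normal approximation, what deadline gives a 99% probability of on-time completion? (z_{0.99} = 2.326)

38.0 days

te_Task 1 = (5 + 4·9 + 13)/6 = 54/6 = 9; σ²_Task 1 = ((13−5)/6)² = 1.778
te_Task 2 = (7 + 4·10 + 25)/6 = 72/6 = 12; σ²_Task 2 = ((25−7)/6)² = 9.000
te_Task 3 = (7 + 4·10 + 13)/6 = 60/6 = 10; σ²_Task 3 = ((13−7)/6)² = 1.000
te_Task 4 = (5 + 4·6 + 19)/6 = 48/6 = 8; σ²_Task 4 = ((19−5)/6)² = 5.444
te_Task 5 = (3 + 4·8 + 13)/6 = 48/6 = 8; σ²_Task 5 = ((13−3)/6)² = 2.778
te_Task 6 = (4 + 4·8 + 12)/6 = 48/6 = 8; σ²_Task 6 = ((12−4)/6)² = 1.778

Forward pass:
ES_Task 1 = 0; EF_Task 1 = 9
ES_Task 2 = 0; EF_Task 2 = 12
ES_Task 3 = max(EF_Task 1=9, EF_Task 2=12) = 12; EF_Task 3 = 12+10 = 22
ES_Task 4 = max(EF_Task 1=9, EF_Task 2=12) = 12; EF_Task 4 = 12+8 = 20
ES_Task 5 = max(EF_Task 1=9, EF_Task 2=12) = 12; EF_Task 5 = 12+8 = 20
ES_Task 6 = max(EF_Task 1=9, EF_Task 3=22, EF_Task 4=20, EF_Task 5=20) = 22; EF_Task 6 = 22+8 = 30
Expected project duration μ = 30 days. Critical path: Task 2 → Task 3 → Task 6.

Variance along critical path = 9.000 + 1.000 + 1.778 = 11.778; σ = 3.432 days.
D = μ + z·σ = 30 + 2.326·3.432 = 38.0 days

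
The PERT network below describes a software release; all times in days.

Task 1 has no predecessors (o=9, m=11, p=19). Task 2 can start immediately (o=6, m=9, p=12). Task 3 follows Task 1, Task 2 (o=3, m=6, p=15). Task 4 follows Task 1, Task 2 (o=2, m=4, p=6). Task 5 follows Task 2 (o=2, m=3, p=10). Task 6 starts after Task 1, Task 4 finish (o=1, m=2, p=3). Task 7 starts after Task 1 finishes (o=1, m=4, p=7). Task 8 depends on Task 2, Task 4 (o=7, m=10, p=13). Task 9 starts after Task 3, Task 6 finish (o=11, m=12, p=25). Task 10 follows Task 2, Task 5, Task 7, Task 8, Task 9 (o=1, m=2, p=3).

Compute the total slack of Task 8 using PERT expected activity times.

te_Task 1 = (9 + 4·11 + 19)/6 = 72/6 = 12
te_Task 2 = (6 + 4·9 + 12)/6 = 54/6 = 9
te_Task 3 = (3 + 4·6 + 15)/6 = 42/6 = 7
te_Task 4 = (2 + 4·4 + 6)/6 = 24/6 = 4
te_Task 5 = (2 + 4·3 + 10)/6 = 24/6 = 4
te_Task 6 = (1 + 4·2 + 3)/6 = 12/6 = 2
te_Task 7 = (1 + 4·4 + 7)/6 = 24/6 = 4
te_Task 8 = (7 + 4·10 + 13)/6 = 60/6 = 10
te_Task 9 = (11 + 4·12 + 25)/6 = 84/6 = 14
te_Task 10 = (1 + 4·2 + 3)/6 = 12/6 = 2

Forward pass:
ES_Task 1 = 0; EF_Task 1 = 12
ES_Task 2 = 0; EF_Task 2 = 9
ES_Task 3 = max(EF_Task 1=12, EF_Task 2=9) = 12; EF_Task 3 = 12+7 = 19
ES_Task 4 = max(EF_Task 1=12, EF_Task 2=9) = 12; EF_Task 4 = 12+4 = 16
ES_Task 5 = 9; EF_Task 5 = 9+4 = 13
ES_Task 6 = max(EF_Task 1=12, EF_Task 4=16) = 16; EF_Task 6 = 16+2 = 18
ES_Task 7 = 12; EF_Task 7 = 12+4 = 16
ES_Task 8 = max(EF_Task 2=9, EF_Task 4=16) = 16; EF_Task 8 = 16+10 = 26
ES_Task 9 = max(EF_Task 3=19, EF_Task 6=18) = 19; EF_Task 9 = 19+14 = 33
ES_Task 10 = max(EF_Task 2=9, EF_Task 5=13, EF_Task 7=16, EF_Task 8=26, EF_Task 9=33) = 33; EF_Task 10 = 33+2 = 35
Expected project duration μ = 35 days. Critical path: Task 1 → Task 3 → Task 9 → Task 10.

Backward pass:
LF_Task 10 = 35; LS_Task 10 = 35−2 = 33
LF_Task 9 = LS_Task 10 = 33; LS_Task 9 = 33−14 = 19
LF_Task 8 = LS_Task 10 = 33; LS_Task 8 = 33−10 = 23
LF_Task 7 = LS_Task 10 = 33; LS_Task 7 = 33−4 = 29
LF_Task 6 = LS_Task 9 = 19; LS_Task 6 = 19−2 = 17
LF_Task 5 = LS_Task 10 = 33; LS_Task 5 = 33−4 = 29
LF_Task 4 = min(LS_Task 6=17, LS_Task 8=23) = 17; LS_Task 4 = 17−4 = 13
LF_Task 3 = LS_Task 9 = 19; LS_Task 3 = 19−7 = 12
LF_Task 2 = min(LS_Task 3=12, LS_Task 4=13, LS_Task 5=29, LS_Task 8=23, LS_Task 10=33) = 12; LS_Task 2 = 12−9 = 3
LF_Task 1 = min(LS_Task 3=12, LS_Task 4=13, LS_Task 6=17, LS_Task 7=29) = 12; LS_Task 1 = 12−12 = 0
Slack_Task 8 = LS_Task 8 − ES_Task 8 = 23 − 16 = 7

7 days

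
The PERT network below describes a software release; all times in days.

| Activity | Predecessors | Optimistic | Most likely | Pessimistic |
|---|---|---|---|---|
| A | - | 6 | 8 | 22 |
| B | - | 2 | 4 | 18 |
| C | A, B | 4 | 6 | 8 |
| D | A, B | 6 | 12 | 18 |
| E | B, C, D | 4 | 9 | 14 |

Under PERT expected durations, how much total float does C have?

6 days

te_A = (6 + 4·8 + 22)/6 = 60/6 = 10
te_B = (2 + 4·4 + 18)/6 = 36/6 = 6
te_C = (4 + 4·6 + 8)/6 = 36/6 = 6
te_D = (6 + 4·12 + 18)/6 = 72/6 = 12
te_E = (4 + 4·9 + 14)/6 = 54/6 = 9

Forward pass:
ES_A = 0; EF_A = 10
ES_B = 0; EF_B = 6
ES_C = max(EF_A=10, EF_B=6) = 10; EF_C = 10+6 = 16
ES_D = max(EF_A=10, EF_B=6) = 10; EF_D = 10+12 = 22
ES_E = max(EF_B=6, EF_C=16, EF_D=22) = 22; EF_E = 22+9 = 31
Expected project duration μ = 31 days. Critical path: A → D → E.

Backward pass:
LF_E = 31; LS_E = 31−9 = 22
LF_D = LS_E = 22; LS_D = 22−12 = 10
LF_C = LS_E = 22; LS_C = 22−6 = 16
LF_B = min(LS_C=16, LS_D=10, LS_E=22) = 10; LS_B = 10−6 = 4
LF_A = min(LS_C=16, LS_D=10) = 10; LS_A = 10−10 = 0
Slack_C = LS_C − ES_C = 16 − 10 = 6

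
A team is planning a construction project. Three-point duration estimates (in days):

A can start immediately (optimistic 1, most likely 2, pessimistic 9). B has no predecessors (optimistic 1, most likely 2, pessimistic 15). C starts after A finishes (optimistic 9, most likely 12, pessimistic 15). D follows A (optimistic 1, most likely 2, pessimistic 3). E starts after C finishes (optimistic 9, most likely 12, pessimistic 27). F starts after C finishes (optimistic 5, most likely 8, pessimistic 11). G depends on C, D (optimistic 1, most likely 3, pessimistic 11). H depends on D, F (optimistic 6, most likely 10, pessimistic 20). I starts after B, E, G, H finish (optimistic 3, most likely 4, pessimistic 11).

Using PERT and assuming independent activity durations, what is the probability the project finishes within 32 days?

0.017

te_A = (1 + 4·2 + 9)/6 = 18/6 = 3; σ²_A = ((9−1)/6)² = 1.778
te_B = (1 + 4·2 + 15)/6 = 24/6 = 4; σ²_B = ((15−1)/6)² = 5.444
te_C = (9 + 4·12 + 15)/6 = 72/6 = 12; σ²_C = ((15−9)/6)² = 1.000
te_D = (1 + 4·2 + 3)/6 = 12/6 = 2; σ²_D = ((3−1)/6)² = 0.111
te_E = (9 + 4·12 + 27)/6 = 84/6 = 14; σ²_E = ((27−9)/6)² = 9.000
te_F = (5 + 4·8 + 11)/6 = 48/6 = 8; σ²_F = ((11−5)/6)² = 1.000
te_G = (1 + 4·3 + 11)/6 = 24/6 = 4; σ²_G = ((11−1)/6)² = 2.778
te_H = (6 + 4·10 + 20)/6 = 66/6 = 11; σ²_H = ((20−6)/6)² = 5.444
te_I = (3 + 4·4 + 11)/6 = 30/6 = 5; σ²_I = ((11−3)/6)² = 1.778

Forward pass:
ES_A = 0; EF_A = 3
ES_B = 0; EF_B = 4
ES_C = 3; EF_C = 3+12 = 15
ES_D = 3; EF_D = 3+2 = 5
ES_E = 15; EF_E = 15+14 = 29
ES_F = 15; EF_F = 15+8 = 23
ES_G = max(EF_C=15, EF_D=5) = 15; EF_G = 15+4 = 19
ES_H = max(EF_D=5, EF_F=23) = 23; EF_H = 23+11 = 34
ES_I = max(EF_B=4, EF_E=29, EF_G=19, EF_H=34) = 34; EF_I = 34+5 = 39
Expected project duration μ = 39 days. Critical path: A → C → F → H → I.

Variance along critical path = 1.778 + 1.000 + 1.000 + 5.444 + 1.778 = 11.000; σ = √11.000 = 3.317 days.
Z = (32 − 39) / 3.317 = -2.111
P(T ≤ 32) = Φ(-2.111) ≈ 0.017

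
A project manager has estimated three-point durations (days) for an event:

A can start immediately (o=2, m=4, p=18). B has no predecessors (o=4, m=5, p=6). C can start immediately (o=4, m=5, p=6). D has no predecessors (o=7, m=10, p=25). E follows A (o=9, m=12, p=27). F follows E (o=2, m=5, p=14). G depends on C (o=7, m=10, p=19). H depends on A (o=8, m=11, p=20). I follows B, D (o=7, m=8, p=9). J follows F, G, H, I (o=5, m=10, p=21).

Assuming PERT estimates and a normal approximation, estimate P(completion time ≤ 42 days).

te_A = (2 + 4·4 + 18)/6 = 36/6 = 6; σ²_A = ((18−2)/6)² = 7.111
te_B = (4 + 4·5 + 6)/6 = 30/6 = 5; σ²_B = ((6−4)/6)² = 0.111
te_C = (4 + 4·5 + 6)/6 = 30/6 = 5; σ²_C = ((6−4)/6)² = 0.111
te_D = (7 + 4·10 + 25)/6 = 72/6 = 12; σ²_D = ((25−7)/6)² = 9.000
te_E = (9 + 4·12 + 27)/6 = 84/6 = 14; σ²_E = ((27−9)/6)² = 9.000
te_F = (2 + 4·5 + 14)/6 = 36/6 = 6; σ²_F = ((14−2)/6)² = 4.000
te_G = (7 + 4·10 + 19)/6 = 66/6 = 11; σ²_G = ((19−7)/6)² = 4.000
te_H = (8 + 4·11 + 20)/6 = 72/6 = 12; σ²_H = ((20−8)/6)² = 4.000
te_I = (7 + 4·8 + 9)/6 = 48/6 = 8; σ²_I = ((9−7)/6)² = 0.111
te_J = (5 + 4·10 + 21)/6 = 66/6 = 11; σ²_J = ((21−5)/6)² = 7.111

Forward pass:
ES_A = 0; EF_A = 6
ES_B = 0; EF_B = 5
ES_C = 0; EF_C = 5
ES_D = 0; EF_D = 12
ES_E = 6; EF_E = 6+14 = 20
ES_F = 20; EF_F = 20+6 = 26
ES_G = 5; EF_G = 5+11 = 16
ES_H = 6; EF_H = 6+12 = 18
ES_I = max(EF_B=5, EF_D=12) = 12; EF_I = 12+8 = 20
ES_J = max(EF_F=26, EF_G=16, EF_H=18, EF_I=20) = 26; EF_J = 26+11 = 37
Expected project duration μ = 37 days. Critical path: A → E → F → J.

Variance along critical path = 7.111 + 9.000 + 4.000 + 7.111 = 27.222; σ = √27.222 = 5.217 days.
Z = (42 − 37) / 5.217 = 0.958
P(T ≤ 42) = Φ(0.958) ≈ 0.831

0.831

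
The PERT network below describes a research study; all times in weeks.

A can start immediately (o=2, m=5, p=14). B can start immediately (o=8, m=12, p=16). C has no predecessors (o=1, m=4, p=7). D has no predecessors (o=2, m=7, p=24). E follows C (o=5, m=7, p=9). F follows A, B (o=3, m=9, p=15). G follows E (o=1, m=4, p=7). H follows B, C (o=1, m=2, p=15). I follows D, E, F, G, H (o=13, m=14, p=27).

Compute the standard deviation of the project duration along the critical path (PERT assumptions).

te_A = (2 + 4·5 + 14)/6 = 36/6 = 6; σ²_A = ((14−2)/6)² = 4.000
te_B = (8 + 4·12 + 16)/6 = 72/6 = 12; σ²_B = ((16−8)/6)² = 1.778
te_C = (1 + 4·4 + 7)/6 = 24/6 = 4; σ²_C = ((7−1)/6)² = 1.000
te_D = (2 + 4·7 + 24)/6 = 54/6 = 9; σ²_D = ((24−2)/6)² = 13.444
te_E = (5 + 4·7 + 9)/6 = 42/6 = 7; σ²_E = ((9−5)/6)² = 0.444
te_F = (3 + 4·9 + 15)/6 = 54/6 = 9; σ²_F = ((15−3)/6)² = 4.000
te_G = (1 + 4·4 + 7)/6 = 24/6 = 4; σ²_G = ((7−1)/6)² = 1.000
te_H = (1 + 4·2 + 15)/6 = 24/6 = 4; σ²_H = ((15−1)/6)² = 5.444
te_I = (13 + 4·14 + 27)/6 = 96/6 = 16; σ²_I = ((27−13)/6)² = 5.444

Forward pass:
ES_A = 0; EF_A = 6
ES_B = 0; EF_B = 12
ES_C = 0; EF_C = 4
ES_D = 0; EF_D = 9
ES_E = 4; EF_E = 4+7 = 11
ES_F = max(EF_A=6, EF_B=12) = 12; EF_F = 12+9 = 21
ES_G = 11; EF_G = 11+4 = 15
ES_H = max(EF_B=12, EF_C=4) = 12; EF_H = 12+4 = 16
ES_I = max(EF_D=9, EF_E=11, EF_F=21, EF_G=15, EF_H=16) = 21; EF_I = 21+16 = 37
Expected project duration μ = 37 weeks. Critical path: B → F → I.

Variance along critical path = 1.778 + 4.000 + 5.444 = 11.222
σ = √11.222 = 3.350 weeks

3.35 weeks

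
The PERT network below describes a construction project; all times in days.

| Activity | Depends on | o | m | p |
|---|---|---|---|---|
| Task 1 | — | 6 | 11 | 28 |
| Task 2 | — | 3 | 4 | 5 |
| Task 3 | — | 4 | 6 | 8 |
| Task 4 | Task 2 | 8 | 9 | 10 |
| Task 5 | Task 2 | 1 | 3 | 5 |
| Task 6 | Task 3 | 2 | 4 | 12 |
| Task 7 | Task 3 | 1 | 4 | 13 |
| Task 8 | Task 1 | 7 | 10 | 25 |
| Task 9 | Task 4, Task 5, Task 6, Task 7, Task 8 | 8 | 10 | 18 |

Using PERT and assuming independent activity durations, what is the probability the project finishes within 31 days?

0.160

te_Task 1 = (6 + 4·11 + 28)/6 = 78/6 = 13; σ²_Task 1 = ((28−6)/6)² = 13.444
te_Task 2 = (3 + 4·4 + 5)/6 = 24/6 = 4; σ²_Task 2 = ((5−3)/6)² = 0.111
te_Task 3 = (4 + 4·6 + 8)/6 = 36/6 = 6; σ²_Task 3 = ((8−4)/6)² = 0.444
te_Task 4 = (8 + 4·9 + 10)/6 = 54/6 = 9; σ²_Task 4 = ((10−8)/6)² = 0.111
te_Task 5 = (1 + 4·3 + 5)/6 = 18/6 = 3; σ²_Task 5 = ((5−1)/6)² = 0.444
te_Task 6 = (2 + 4·4 + 12)/6 = 30/6 = 5; σ²_Task 6 = ((12−2)/6)² = 2.778
te_Task 7 = (1 + 4·4 + 13)/6 = 30/6 = 5; σ²_Task 7 = ((13−1)/6)² = 4.000
te_Task 8 = (7 + 4·10 + 25)/6 = 72/6 = 12; σ²_Task 8 = ((25−7)/6)² = 9.000
te_Task 9 = (8 + 4·10 + 18)/6 = 66/6 = 11; σ²_Task 9 = ((18−8)/6)² = 2.778

Forward pass:
ES_Task 1 = 0; EF_Task 1 = 13
ES_Task 2 = 0; EF_Task 2 = 4
ES_Task 3 = 0; EF_Task 3 = 6
ES_Task 4 = 4; EF_Task 4 = 4+9 = 13
ES_Task 5 = 4; EF_Task 5 = 4+3 = 7
ES_Task 6 = 6; EF_Task 6 = 6+5 = 11
ES_Task 7 = 6; EF_Task 7 = 6+5 = 11
ES_Task 8 = 13; EF_Task 8 = 13+12 = 25
ES_Task 9 = max(EF_Task 4=13, EF_Task 5=7, EF_Task 6=11, EF_Task 7=11, EF_Task 8=25) = 25; EF_Task 9 = 25+11 = 36
Expected project duration μ = 36 days. Critical path: Task 1 → Task 8 → Task 9.

Variance along critical path = 13.444 + 9.000 + 2.778 = 25.222; σ = √25.222 = 5.022 days.
Z = (31 − 36) / 5.022 = -0.996
P(T ≤ 31) = Φ(-0.996) ≈ 0.160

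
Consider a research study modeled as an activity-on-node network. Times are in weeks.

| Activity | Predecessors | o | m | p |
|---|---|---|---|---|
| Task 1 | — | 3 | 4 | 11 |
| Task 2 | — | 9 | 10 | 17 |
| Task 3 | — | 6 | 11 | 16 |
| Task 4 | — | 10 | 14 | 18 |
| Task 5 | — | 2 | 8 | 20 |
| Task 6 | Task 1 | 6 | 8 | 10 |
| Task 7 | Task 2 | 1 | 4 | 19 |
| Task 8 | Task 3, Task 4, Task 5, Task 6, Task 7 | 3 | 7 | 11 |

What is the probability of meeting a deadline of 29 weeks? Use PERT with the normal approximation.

te_Task 1 = (3 + 4·4 + 11)/6 = 30/6 = 5; σ²_Task 1 = ((11−3)/6)² = 1.778
te_Task 2 = (9 + 4·10 + 17)/6 = 66/6 = 11; σ²_Task 2 = ((17−9)/6)² = 1.778
te_Task 3 = (6 + 4·11 + 16)/6 = 66/6 = 11; σ²_Task 3 = ((16−6)/6)² = 2.778
te_Task 4 = (10 + 4·14 + 18)/6 = 84/6 = 14; σ²_Task 4 = ((18−10)/6)² = 1.778
te_Task 5 = (2 + 4·8 + 20)/6 = 54/6 = 9; σ²_Task 5 = ((20−2)/6)² = 9.000
te_Task 6 = (6 + 4·8 + 10)/6 = 48/6 = 8; σ²_Task 6 = ((10−6)/6)² = 0.444
te_Task 7 = (1 + 4·4 + 19)/6 = 36/6 = 6; σ²_Task 7 = ((19−1)/6)² = 9.000
te_Task 8 = (3 + 4·7 + 11)/6 = 42/6 = 7; σ²_Task 8 = ((11−3)/6)² = 1.778

Forward pass:
ES_Task 1 = 0; EF_Task 1 = 5
ES_Task 2 = 0; EF_Task 2 = 11
ES_Task 3 = 0; EF_Task 3 = 11
ES_Task 4 = 0; EF_Task 4 = 14
ES_Task 5 = 0; EF_Task 5 = 9
ES_Task 6 = 5; EF_Task 6 = 5+8 = 13
ES_Task 7 = 11; EF_Task 7 = 11+6 = 17
ES_Task 8 = max(EF_Task 3=11, EF_Task 4=14, EF_Task 5=9, EF_Task 6=13, EF_Task 7=17) = 17; EF_Task 8 = 17+7 = 24
Expected project duration μ = 24 weeks. Critical path: Task 2 → Task 7 → Task 8.

Variance along critical path = 1.778 + 9.000 + 1.778 = 12.556; σ = √12.556 = 3.543 weeks.
Z = (29 − 24) / 3.543 = 1.411
P(T ≤ 29) = Φ(1.411) ≈ 0.921

0.921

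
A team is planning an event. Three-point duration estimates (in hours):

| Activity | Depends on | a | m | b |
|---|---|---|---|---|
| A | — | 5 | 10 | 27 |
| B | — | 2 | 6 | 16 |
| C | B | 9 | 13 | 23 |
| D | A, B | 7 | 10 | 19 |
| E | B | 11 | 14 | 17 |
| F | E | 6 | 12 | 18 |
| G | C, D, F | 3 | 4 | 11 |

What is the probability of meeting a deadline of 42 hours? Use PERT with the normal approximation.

te_A = (5 + 4·10 + 27)/6 = 72/6 = 12; σ²_A = ((27−5)/6)² = 13.444
te_B = (2 + 4·6 + 16)/6 = 42/6 = 7; σ²_B = ((16−2)/6)² = 5.444
te_C = (9 + 4·13 + 23)/6 = 84/6 = 14; σ²_C = ((23−9)/6)² = 5.444
te_D = (7 + 4·10 + 19)/6 = 66/6 = 11; σ²_D = ((19−7)/6)² = 4.000
te_E = (11 + 4·14 + 17)/6 = 84/6 = 14; σ²_E = ((17−11)/6)² = 1.000
te_F = (6 + 4·12 + 18)/6 = 72/6 = 12; σ²_F = ((18−6)/6)² = 4.000
te_G = (3 + 4·4 + 11)/6 = 30/6 = 5; σ²_G = ((11−3)/6)² = 1.778

Forward pass:
ES_A = 0; EF_A = 12
ES_B = 0; EF_B = 7
ES_C = 7; EF_C = 7+14 = 21
ES_D = max(EF_A=12, EF_B=7) = 12; EF_D = 12+11 = 23
ES_E = 7; EF_E = 7+14 = 21
ES_F = 21; EF_F = 21+12 = 33
ES_G = max(EF_C=21, EF_D=23, EF_F=33) = 33; EF_G = 33+5 = 38
Expected project duration μ = 38 hours. Critical path: B → E → F → G.

Variance along critical path = 5.444 + 1.000 + 4.000 + 1.778 = 12.222; σ = √12.222 = 3.496 hours.
Z = (42 − 38) / 3.496 = 1.144
P(T ≤ 42) = Φ(1.144) ≈ 0.874

0.874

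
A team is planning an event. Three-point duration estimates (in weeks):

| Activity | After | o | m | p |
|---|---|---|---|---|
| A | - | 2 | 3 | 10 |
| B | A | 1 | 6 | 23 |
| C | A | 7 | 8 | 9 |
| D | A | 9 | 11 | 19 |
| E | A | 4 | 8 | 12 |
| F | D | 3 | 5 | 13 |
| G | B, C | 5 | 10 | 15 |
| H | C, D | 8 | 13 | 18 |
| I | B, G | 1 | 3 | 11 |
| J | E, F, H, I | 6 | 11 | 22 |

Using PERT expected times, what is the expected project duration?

41 weeks

te_A = (2 + 4·3 + 10)/6 = 24/6 = 4
te_B = (1 + 4·6 + 23)/6 = 48/6 = 8
te_C = (7 + 4·8 + 9)/6 = 48/6 = 8
te_D = (9 + 4·11 + 19)/6 = 72/6 = 12
te_E = (4 + 4·8 + 12)/6 = 48/6 = 8
te_F = (3 + 4·5 + 13)/6 = 36/6 = 6
te_G = (5 + 4·10 + 15)/6 = 60/6 = 10
te_H = (8 + 4·13 + 18)/6 = 78/6 = 13
te_I = (1 + 4·3 + 11)/6 = 24/6 = 4
te_J = (6 + 4·11 + 22)/6 = 72/6 = 12

Forward pass:
ES_A = 0; EF_A = 4
ES_B = 4; EF_B = 4+8 = 12
ES_C = 4; EF_C = 4+8 = 12
ES_D = 4; EF_D = 4+12 = 16
ES_E = 4; EF_E = 4+8 = 12
ES_F = 16; EF_F = 16+6 = 22
ES_G = max(EF_B=12, EF_C=12) = 12; EF_G = 12+10 = 22
ES_H = max(EF_C=12, EF_D=16) = 16; EF_H = 16+13 = 29
ES_I = max(EF_B=12, EF_G=22) = 22; EF_I = 22+4 = 26
ES_J = max(EF_E=12, EF_F=22, EF_H=29, EF_I=26) = 29; EF_J = 29+12 = 41
Expected project duration μ = 41 weeks. Critical path: A → D → H → J.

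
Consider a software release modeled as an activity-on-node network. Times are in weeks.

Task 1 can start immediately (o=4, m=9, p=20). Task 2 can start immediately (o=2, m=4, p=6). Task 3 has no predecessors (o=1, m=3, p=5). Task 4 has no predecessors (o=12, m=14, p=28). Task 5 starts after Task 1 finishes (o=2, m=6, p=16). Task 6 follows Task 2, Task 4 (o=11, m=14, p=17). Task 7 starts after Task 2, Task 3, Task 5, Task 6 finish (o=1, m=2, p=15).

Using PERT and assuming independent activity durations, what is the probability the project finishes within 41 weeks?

te_Task 1 = (4 + 4·9 + 20)/6 = 60/6 = 10; σ²_Task 1 = ((20−4)/6)² = 7.111
te_Task 2 = (2 + 4·4 + 6)/6 = 24/6 = 4; σ²_Task 2 = ((6−2)/6)² = 0.444
te_Task 3 = (1 + 4·3 + 5)/6 = 18/6 = 3; σ²_Task 3 = ((5−1)/6)² = 0.444
te_Task 4 = (12 + 4·14 + 28)/6 = 96/6 = 16; σ²_Task 4 = ((28−12)/6)² = 7.111
te_Task 5 = (2 + 4·6 + 16)/6 = 42/6 = 7; σ²_Task 5 = ((16−2)/6)² = 5.444
te_Task 6 = (11 + 4·14 + 17)/6 = 84/6 = 14; σ²_Task 6 = ((17−11)/6)² = 1.000
te_Task 7 = (1 + 4·2 + 15)/6 = 24/6 = 4; σ²_Task 7 = ((15−1)/6)² = 5.444

Forward pass:
ES_Task 1 = 0; EF_Task 1 = 10
ES_Task 2 = 0; EF_Task 2 = 4
ES_Task 3 = 0; EF_Task 3 = 3
ES_Task 4 = 0; EF_Task 4 = 16
ES_Task 5 = 10; EF_Task 5 = 10+7 = 17
ES_Task 6 = max(EF_Task 2=4, EF_Task 4=16) = 16; EF_Task 6 = 16+14 = 30
ES_Task 7 = max(EF_Task 2=4, EF_Task 3=3, EF_Task 5=17, EF_Task 6=30) = 30; EF_Task 7 = 30+4 = 34
Expected project duration μ = 34 weeks. Critical path: Task 4 → Task 6 → Task 7.

Variance along critical path = 7.111 + 1.000 + 5.444 = 13.556; σ = √13.556 = 3.682 weeks.
Z = (41 − 34) / 3.682 = 1.901
P(T ≤ 41) = Φ(1.901) ≈ 0.971

0.971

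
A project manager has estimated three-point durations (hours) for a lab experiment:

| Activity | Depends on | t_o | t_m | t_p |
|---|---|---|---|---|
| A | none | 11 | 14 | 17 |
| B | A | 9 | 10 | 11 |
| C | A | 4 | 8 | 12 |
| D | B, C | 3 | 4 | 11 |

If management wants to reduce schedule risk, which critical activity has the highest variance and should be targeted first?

te_A = (11 + 4·14 + 17)/6 = 84/6 = 14; σ²_A = ((17−11)/6)² = 1.000
te_B = (9 + 4·10 + 11)/6 = 60/6 = 10; σ²_B = ((11−9)/6)² = 0.111
te_C = (4 + 4·8 + 12)/6 = 48/6 = 8; σ²_C = ((12−4)/6)² = 1.778
te_D = (3 + 4·4 + 11)/6 = 30/6 = 5; σ²_D = ((11−3)/6)² = 1.778

Forward pass:
ES_A = 0; EF_A = 14
ES_B = 14; EF_B = 14+10 = 24
ES_C = 14; EF_C = 14+8 = 22
ES_D = max(EF_B=24, EF_C=22) = 24; EF_D = 24+5 = 29
Expected project duration μ = 29 hours. Critical path: A → B → D.

Variances on critical path: σ²_A=1.000, σ²_B=0.111, σ²_D=1.778.
Largest is σ²_D = 1.778.

D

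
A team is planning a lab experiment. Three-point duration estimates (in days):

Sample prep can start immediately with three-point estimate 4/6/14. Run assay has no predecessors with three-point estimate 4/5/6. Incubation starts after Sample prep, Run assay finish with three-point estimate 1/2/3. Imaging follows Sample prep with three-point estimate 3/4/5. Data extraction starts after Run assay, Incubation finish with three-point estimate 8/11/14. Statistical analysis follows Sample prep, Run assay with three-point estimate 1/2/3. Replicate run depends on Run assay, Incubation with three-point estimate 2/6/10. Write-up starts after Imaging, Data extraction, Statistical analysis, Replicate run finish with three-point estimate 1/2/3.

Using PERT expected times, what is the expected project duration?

22 days

te_Sample prep = (4 + 4·6 + 14)/6 = 42/6 = 7
te_Run assay = (4 + 4·5 + 6)/6 = 30/6 = 5
te_Incubation = (1 + 4·2 + 3)/6 = 12/6 = 2
te_Imaging = (3 + 4·4 + 5)/6 = 24/6 = 4
te_Data extraction = (8 + 4·11 + 14)/6 = 66/6 = 11
te_Statistical analysis = (1 + 4·2 + 3)/6 = 12/6 = 2
te_Replicate run = (2 + 4·6 + 10)/6 = 36/6 = 6
te_Write-up = (1 + 4·2 + 3)/6 = 12/6 = 2

Forward pass:
ES_Sample prep = 0; EF_Sample prep = 7
ES_Run assay = 0; EF_Run assay = 5
ES_Incubation = max(EF_Sample prep=7, EF_Run assay=5) = 7; EF_Incubation = 7+2 = 9
ES_Imaging = 7; EF_Imaging = 7+4 = 11
ES_Data extraction = max(EF_Run assay=5, EF_Incubation=9) = 9; EF_Data extraction = 9+11 = 20
ES_Statistical analysis = max(EF_Sample prep=7, EF_Run assay=5) = 7; EF_Statistical analysis = 7+2 = 9
ES_Replicate run = max(EF_Run assay=5, EF_Incubation=9) = 9; EF_Replicate run = 9+6 = 15
ES_Write-up = max(EF_Imaging=11, EF_Data extraction=20, EF_Statistical analysis=9, EF_Replicate run=15) = 20; EF_Write-up = 20+2 = 22
Expected project duration μ = 22 days. Critical path: Sample prep → Incubation → Data extraction → Write-up.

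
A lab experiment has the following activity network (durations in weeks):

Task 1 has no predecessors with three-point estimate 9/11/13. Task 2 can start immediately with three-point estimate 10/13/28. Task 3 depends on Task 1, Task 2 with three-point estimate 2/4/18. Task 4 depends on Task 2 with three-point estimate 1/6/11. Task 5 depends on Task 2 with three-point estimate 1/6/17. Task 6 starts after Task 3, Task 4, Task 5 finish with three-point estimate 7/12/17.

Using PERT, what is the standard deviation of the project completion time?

te_Task 1 = (9 + 4·11 + 13)/6 = 66/6 = 11; σ²_Task 1 = ((13−9)/6)² = 0.444
te_Task 2 = (10 + 4·13 + 28)/6 = 90/6 = 15; σ²_Task 2 = ((28−10)/6)² = 9.000
te_Task 3 = (2 + 4·4 + 18)/6 = 36/6 = 6; σ²_Task 3 = ((18−2)/6)² = 7.111
te_Task 4 = (1 + 4·6 + 11)/6 = 36/6 = 6; σ²_Task 4 = ((11−1)/6)² = 2.778
te_Task 5 = (1 + 4·6 + 17)/6 = 42/6 = 7; σ²_Task 5 = ((17−1)/6)² = 7.111
te_Task 6 = (7 + 4·12 + 17)/6 = 72/6 = 12; σ²_Task 6 = ((17−7)/6)² = 2.778

Forward pass:
ES_Task 1 = 0; EF_Task 1 = 11
ES_Task 2 = 0; EF_Task 2 = 15
ES_Task 3 = max(EF_Task 1=11, EF_Task 2=15) = 15; EF_Task 3 = 15+6 = 21
ES_Task 4 = 15; EF_Task 4 = 15+6 = 21
ES_Task 5 = 15; EF_Task 5 = 15+7 = 22
ES_Task 6 = max(EF_Task 3=21, EF_Task 4=21, EF_Task 5=22) = 22; EF_Task 6 = 22+12 = 34
Expected project duration μ = 34 weeks. Critical path: Task 2 → Task 5 → Task 6.

Variance along critical path = 9.000 + 7.111 + 2.778 = 18.889
σ = √18.889 = 4.346 weeks

4.35 weeks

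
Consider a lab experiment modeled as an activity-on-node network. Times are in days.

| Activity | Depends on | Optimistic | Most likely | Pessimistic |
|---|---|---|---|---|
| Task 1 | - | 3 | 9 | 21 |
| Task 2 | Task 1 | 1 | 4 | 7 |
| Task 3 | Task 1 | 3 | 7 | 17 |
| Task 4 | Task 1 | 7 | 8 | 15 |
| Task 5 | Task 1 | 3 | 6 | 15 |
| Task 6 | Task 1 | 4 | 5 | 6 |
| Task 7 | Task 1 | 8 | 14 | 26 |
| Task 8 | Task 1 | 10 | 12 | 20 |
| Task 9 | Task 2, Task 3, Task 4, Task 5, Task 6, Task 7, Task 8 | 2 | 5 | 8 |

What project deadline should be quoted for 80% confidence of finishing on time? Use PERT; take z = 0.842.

te_Task 1 = (3 + 4·9 + 21)/6 = 60/6 = 10; σ²_Task 1 = ((21−3)/6)² = 9.000
te_Task 2 = (1 + 4·4 + 7)/6 = 24/6 = 4; σ²_Task 2 = ((7−1)/6)² = 1.000
te_Task 3 = (3 + 4·7 + 17)/6 = 48/6 = 8; σ²_Task 3 = ((17−3)/6)² = 5.444
te_Task 4 = (7 + 4·8 + 15)/6 = 54/6 = 9; σ²_Task 4 = ((15−7)/6)² = 1.778
te_Task 5 = (3 + 4·6 + 15)/6 = 42/6 = 7; σ²_Task 5 = ((15−3)/6)² = 4.000
te_Task 6 = (4 + 4·5 + 6)/6 = 30/6 = 5; σ²_Task 6 = ((6−4)/6)² = 0.111
te_Task 7 = (8 + 4·14 + 26)/6 = 90/6 = 15; σ²_Task 7 = ((26−8)/6)² = 9.000
te_Task 8 = (10 + 4·12 + 20)/6 = 78/6 = 13; σ²_Task 8 = ((20−10)/6)² = 2.778
te_Task 9 = (2 + 4·5 + 8)/6 = 30/6 = 5; σ²_Task 9 = ((8−2)/6)² = 1.000

Forward pass:
ES_Task 1 = 0; EF_Task 1 = 10
ES_Task 2 = 10; EF_Task 2 = 10+4 = 14
ES_Task 3 = 10; EF_Task 3 = 10+8 = 18
ES_Task 4 = 10; EF_Task 4 = 10+9 = 19
ES_Task 5 = 10; EF_Task 5 = 10+7 = 17
ES_Task 6 = 10; EF_Task 6 = 10+5 = 15
ES_Task 7 = 10; EF_Task 7 = 10+15 = 25
ES_Task 8 = 10; EF_Task 8 = 10+13 = 23
ES_Task 9 = max(EF_Task 2=14, EF_Task 3=18, EF_Task 4=19, EF_Task 5=17, EF_Task 6=15, EF_Task 7=25, EF_Task 8=23) = 25; EF_Task 9 = 25+5 = 30
Expected project duration μ = 30 days. Critical path: Task 1 → Task 7 → Task 9.

Variance along critical path = 9.000 + 9.000 + 1.000 = 19.000; σ = 4.359 days.
D = μ + z·σ = 30 + 0.842·4.359 = 33.7 days

33.7 days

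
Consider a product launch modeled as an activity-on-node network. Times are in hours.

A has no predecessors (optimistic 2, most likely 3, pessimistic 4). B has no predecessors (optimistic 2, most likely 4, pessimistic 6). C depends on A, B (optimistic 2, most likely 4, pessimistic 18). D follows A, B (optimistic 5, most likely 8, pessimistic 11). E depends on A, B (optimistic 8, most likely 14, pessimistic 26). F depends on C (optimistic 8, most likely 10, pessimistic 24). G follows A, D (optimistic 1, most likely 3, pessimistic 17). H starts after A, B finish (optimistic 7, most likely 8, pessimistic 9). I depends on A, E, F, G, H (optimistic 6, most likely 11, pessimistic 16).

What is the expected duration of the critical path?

te_A = (2 + 4·3 + 4)/6 = 18/6 = 3
te_B = (2 + 4·4 + 6)/6 = 24/6 = 4
te_C = (2 + 4·4 + 18)/6 = 36/6 = 6
te_D = (5 + 4·8 + 11)/6 = 48/6 = 8
te_E = (8 + 4·14 + 26)/6 = 90/6 = 15
te_F = (8 + 4·10 + 24)/6 = 72/6 = 12
te_G = (1 + 4·3 + 17)/6 = 30/6 = 5
te_H = (7 + 4·8 + 9)/6 = 48/6 = 8
te_I = (6 + 4·11 + 16)/6 = 66/6 = 11

Forward pass:
ES_A = 0; EF_A = 3
ES_B = 0; EF_B = 4
ES_C = max(EF_A=3, EF_B=4) = 4; EF_C = 4+6 = 10
ES_D = max(EF_A=3, EF_B=4) = 4; EF_D = 4+8 = 12
ES_E = max(EF_A=3, EF_B=4) = 4; EF_E = 4+15 = 19
ES_F = 10; EF_F = 10+12 = 22
ES_G = max(EF_A=3, EF_D=12) = 12; EF_G = 12+5 = 17
ES_H = max(EF_A=3, EF_B=4) = 4; EF_H = 4+8 = 12
ES_I = max(EF_A=3, EF_E=19, EF_F=22, EF_G=17, EF_H=12) = 22; EF_I = 22+11 = 33
Expected project duration μ = 33 hours. Critical path: B → C → F → I.

33 hours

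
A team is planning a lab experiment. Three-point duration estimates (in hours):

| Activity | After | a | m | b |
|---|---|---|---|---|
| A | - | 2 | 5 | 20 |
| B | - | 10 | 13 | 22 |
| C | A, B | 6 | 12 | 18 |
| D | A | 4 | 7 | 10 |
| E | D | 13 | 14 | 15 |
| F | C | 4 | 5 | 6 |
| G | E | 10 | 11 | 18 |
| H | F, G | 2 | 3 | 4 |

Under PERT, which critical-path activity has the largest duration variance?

A

te_A = (2 + 4·5 + 20)/6 = 42/6 = 7; σ²_A = ((20−2)/6)² = 9.000
te_B = (10 + 4·13 + 22)/6 = 84/6 = 14; σ²_B = ((22−10)/6)² = 4.000
te_C = (6 + 4·12 + 18)/6 = 72/6 = 12; σ²_C = ((18−6)/6)² = 4.000
te_D = (4 + 4·7 + 10)/6 = 42/6 = 7; σ²_D = ((10−4)/6)² = 1.000
te_E = (13 + 4·14 + 15)/6 = 84/6 = 14; σ²_E = ((15−13)/6)² = 0.111
te_F = (4 + 4·5 + 6)/6 = 30/6 = 5; σ²_F = ((6−4)/6)² = 0.111
te_G = (10 + 4·11 + 18)/6 = 72/6 = 12; σ²_G = ((18−10)/6)² = 1.778
te_H = (2 + 4·3 + 4)/6 = 18/6 = 3; σ²_H = ((4−2)/6)² = 0.111

Forward pass:
ES_A = 0; EF_A = 7
ES_B = 0; EF_B = 14
ES_C = max(EF_A=7, EF_B=14) = 14; EF_C = 14+12 = 26
ES_D = 7; EF_D = 7+7 = 14
ES_E = 14; EF_E = 14+14 = 28
ES_F = 26; EF_F = 26+5 = 31
ES_G = 28; EF_G = 28+12 = 40
ES_H = max(EF_F=31, EF_G=40) = 40; EF_H = 40+3 = 43
Expected project duration μ = 43 hours. Critical path: A → D → E → G → H.

Variances on critical path: σ²_A=9.000, σ²_D=1.000, σ²_E=0.111, σ²_G=1.778, σ²_H=0.111.
Largest is σ²_A = 9.000.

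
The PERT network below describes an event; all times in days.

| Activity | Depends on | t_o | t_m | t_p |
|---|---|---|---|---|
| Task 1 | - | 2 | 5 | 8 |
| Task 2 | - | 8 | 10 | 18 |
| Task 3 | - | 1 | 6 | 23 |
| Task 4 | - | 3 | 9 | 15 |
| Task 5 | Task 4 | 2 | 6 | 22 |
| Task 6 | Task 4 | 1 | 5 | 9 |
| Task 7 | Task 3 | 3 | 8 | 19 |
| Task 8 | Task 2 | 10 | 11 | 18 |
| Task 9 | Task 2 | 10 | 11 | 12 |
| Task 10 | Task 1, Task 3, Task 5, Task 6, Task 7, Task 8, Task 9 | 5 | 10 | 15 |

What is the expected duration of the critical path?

te_Task 1 = (2 + 4·5 + 8)/6 = 30/6 = 5
te_Task 2 = (8 + 4·10 + 18)/6 = 66/6 = 11
te_Task 3 = (1 + 4·6 + 23)/6 = 48/6 = 8
te_Task 4 = (3 + 4·9 + 15)/6 = 54/6 = 9
te_Task 5 = (2 + 4·6 + 22)/6 = 48/6 = 8
te_Task 6 = (1 + 4·5 + 9)/6 = 30/6 = 5
te_Task 7 = (3 + 4·8 + 19)/6 = 54/6 = 9
te_Task 8 = (10 + 4·11 + 18)/6 = 72/6 = 12
te_Task 9 = (10 + 4·11 + 12)/6 = 66/6 = 11
te_Task 10 = (5 + 4·10 + 15)/6 = 60/6 = 10

Forward pass:
ES_Task 1 = 0; EF_Task 1 = 5
ES_Task 2 = 0; EF_Task 2 = 11
ES_Task 3 = 0; EF_Task 3 = 8
ES_Task 4 = 0; EF_Task 4 = 9
ES_Task 5 = 9; EF_Task 5 = 9+8 = 17
ES_Task 6 = 9; EF_Task 6 = 9+5 = 14
ES_Task 7 = 8; EF_Task 7 = 8+9 = 17
ES_Task 8 = 11; EF_Task 8 = 11+12 = 23
ES_Task 9 = 11; EF_Task 9 = 11+11 = 22
ES_Task 10 = max(EF_Task 1=5, EF_Task 3=8, EF_Task 5=17, EF_Task 6=14, EF_Task 7=17, EF_Task 8=23, EF_Task 9=22) = 23; EF_Task 10 = 23+10 = 33
Expected project duration μ = 33 days. Critical path: Task 2 → Task 8 → Task 10.

33 days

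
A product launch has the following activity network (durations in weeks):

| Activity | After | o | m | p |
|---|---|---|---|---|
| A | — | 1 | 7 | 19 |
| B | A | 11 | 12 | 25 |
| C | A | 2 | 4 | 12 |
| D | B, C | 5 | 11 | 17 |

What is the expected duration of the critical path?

33 weeks

te_A = (1 + 4·7 + 19)/6 = 48/6 = 8
te_B = (11 + 4·12 + 25)/6 = 84/6 = 14
te_C = (2 + 4·4 + 12)/6 = 30/6 = 5
te_D = (5 + 4·11 + 17)/6 = 66/6 = 11

Forward pass:
ES_A = 0; EF_A = 8
ES_B = 8; EF_B = 8+14 = 22
ES_C = 8; EF_C = 8+5 = 13
ES_D = max(EF_B=22, EF_C=13) = 22; EF_D = 22+11 = 33
Expected project duration μ = 33 weeks. Critical path: A → B → D.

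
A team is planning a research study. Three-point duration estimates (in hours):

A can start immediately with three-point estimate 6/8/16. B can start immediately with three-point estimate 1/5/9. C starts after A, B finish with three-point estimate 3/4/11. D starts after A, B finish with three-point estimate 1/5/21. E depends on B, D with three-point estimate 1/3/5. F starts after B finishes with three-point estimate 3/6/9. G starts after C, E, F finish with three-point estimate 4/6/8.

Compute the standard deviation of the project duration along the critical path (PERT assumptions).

3.84 hours

te_A = (6 + 4·8 + 16)/6 = 54/6 = 9; σ²_A = ((16−6)/6)² = 2.778
te_B = (1 + 4·5 + 9)/6 = 30/6 = 5; σ²_B = ((9−1)/6)² = 1.778
te_C = (3 + 4·4 + 11)/6 = 30/6 = 5; σ²_C = ((11−3)/6)² = 1.778
te_D = (1 + 4·5 + 21)/6 = 42/6 = 7; σ²_D = ((21−1)/6)² = 11.111
te_E = (1 + 4·3 + 5)/6 = 18/6 = 3; σ²_E = ((5−1)/6)² = 0.444
te_F = (3 + 4·6 + 9)/6 = 36/6 = 6; σ²_F = ((9−3)/6)² = 1.000
te_G = (4 + 4·6 + 8)/6 = 36/6 = 6; σ²_G = ((8−4)/6)² = 0.444

Forward pass:
ES_A = 0; EF_A = 9
ES_B = 0; EF_B = 5
ES_C = max(EF_A=9, EF_B=5) = 9; EF_C = 9+5 = 14
ES_D = max(EF_A=9, EF_B=5) = 9; EF_D = 9+7 = 16
ES_E = max(EF_B=5, EF_D=16) = 16; EF_E = 16+3 = 19
ES_F = 5; EF_F = 5+6 = 11
ES_G = max(EF_C=14, EF_E=19, EF_F=11) = 19; EF_G = 19+6 = 25
Expected project duration μ = 25 hours. Critical path: A → D → E → G.

Variance along critical path = 2.778 + 11.111 + 0.444 + 0.444 = 14.778
σ = √14.778 = 3.844 hours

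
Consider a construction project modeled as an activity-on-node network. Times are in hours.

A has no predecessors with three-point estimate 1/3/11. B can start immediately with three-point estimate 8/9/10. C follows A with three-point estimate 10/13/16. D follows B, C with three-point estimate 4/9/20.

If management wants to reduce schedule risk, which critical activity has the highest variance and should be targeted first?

te_A = (1 + 4·3 + 11)/6 = 24/6 = 4; σ²_A = ((11−1)/6)² = 2.778
te_B = (8 + 4·9 + 10)/6 = 54/6 = 9; σ²_B = ((10−8)/6)² = 0.111
te_C = (10 + 4·13 + 16)/6 = 78/6 = 13; σ²_C = ((16−10)/6)² = 1.000
te_D = (4 + 4·9 + 20)/6 = 60/6 = 10; σ²_D = ((20−4)/6)² = 7.111

Forward pass:
ES_A = 0; EF_A = 4
ES_B = 0; EF_B = 9
ES_C = 4; EF_C = 4+13 = 17
ES_D = max(EF_B=9, EF_C=17) = 17; EF_D = 17+10 = 27
Expected project duration μ = 27 hours. Critical path: A → C → D.

Variances on critical path: σ²_A=2.778, σ²_C=1.000, σ²_D=7.111.
Largest is σ²_D = 7.111.

D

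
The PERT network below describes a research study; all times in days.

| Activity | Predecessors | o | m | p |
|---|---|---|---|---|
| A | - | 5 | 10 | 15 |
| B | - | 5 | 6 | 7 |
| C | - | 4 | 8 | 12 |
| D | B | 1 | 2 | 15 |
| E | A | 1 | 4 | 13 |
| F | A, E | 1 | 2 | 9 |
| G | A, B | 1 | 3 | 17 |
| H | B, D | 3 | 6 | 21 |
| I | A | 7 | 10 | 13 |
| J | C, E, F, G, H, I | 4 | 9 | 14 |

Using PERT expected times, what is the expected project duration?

29 days

te_A = (5 + 4·10 + 15)/6 = 60/6 = 10
te_B = (5 + 4·6 + 7)/6 = 36/6 = 6
te_C = (4 + 4·8 + 12)/6 = 48/6 = 8
te_D = (1 + 4·2 + 15)/6 = 24/6 = 4
te_E = (1 + 4·4 + 13)/6 = 30/6 = 5
te_F = (1 + 4·2 + 9)/6 = 18/6 = 3
te_G = (1 + 4·3 + 17)/6 = 30/6 = 5
te_H = (3 + 4·6 + 21)/6 = 48/6 = 8
te_I = (7 + 4·10 + 13)/6 = 60/6 = 10
te_J = (4 + 4·9 + 14)/6 = 54/6 = 9

Forward pass:
ES_A = 0; EF_A = 10
ES_B = 0; EF_B = 6
ES_C = 0; EF_C = 8
ES_D = 6; EF_D = 6+4 = 10
ES_E = 10; EF_E = 10+5 = 15
ES_F = max(EF_A=10, EF_E=15) = 15; EF_F = 15+3 = 18
ES_G = max(EF_A=10, EF_B=6) = 10; EF_G = 10+5 = 15
ES_H = max(EF_B=6, EF_D=10) = 10; EF_H = 10+8 = 18
ES_I = 10; EF_I = 10+10 = 20
ES_J = max(EF_C=8, EF_E=15, EF_F=18, EF_G=15, EF_H=18, EF_I=20) = 20; EF_J = 20+9 = 29
Expected project duration μ = 29 days. Critical path: A → I → J.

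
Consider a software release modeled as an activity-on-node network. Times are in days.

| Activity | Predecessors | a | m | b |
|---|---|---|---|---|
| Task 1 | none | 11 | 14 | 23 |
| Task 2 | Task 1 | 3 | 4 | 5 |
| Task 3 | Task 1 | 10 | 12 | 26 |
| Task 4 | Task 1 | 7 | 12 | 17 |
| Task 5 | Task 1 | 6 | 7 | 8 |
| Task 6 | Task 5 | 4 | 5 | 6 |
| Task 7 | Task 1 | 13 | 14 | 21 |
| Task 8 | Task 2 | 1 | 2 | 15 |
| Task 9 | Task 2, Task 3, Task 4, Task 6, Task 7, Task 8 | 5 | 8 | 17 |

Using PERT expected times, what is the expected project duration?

39 days

te_Task 1 = (11 + 4·14 + 23)/6 = 90/6 = 15
te_Task 2 = (3 + 4·4 + 5)/6 = 24/6 = 4
te_Task 3 = (10 + 4·12 + 26)/6 = 84/6 = 14
te_Task 4 = (7 + 4·12 + 17)/6 = 72/6 = 12
te_Task 5 = (6 + 4·7 + 8)/6 = 42/6 = 7
te_Task 6 = (4 + 4·5 + 6)/6 = 30/6 = 5
te_Task 7 = (13 + 4·14 + 21)/6 = 90/6 = 15
te_Task 8 = (1 + 4·2 + 15)/6 = 24/6 = 4
te_Task 9 = (5 + 4·8 + 17)/6 = 54/6 = 9

Forward pass:
ES_Task 1 = 0; EF_Task 1 = 15
ES_Task 2 = 15; EF_Task 2 = 15+4 = 19
ES_Task 3 = 15; EF_Task 3 = 15+14 = 29
ES_Task 4 = 15; EF_Task 4 = 15+12 = 27
ES_Task 5 = 15; EF_Task 5 = 15+7 = 22
ES_Task 6 = 22; EF_Task 6 = 22+5 = 27
ES_Task 7 = 15; EF_Task 7 = 15+15 = 30
ES_Task 8 = 19; EF_Task 8 = 19+4 = 23
ES_Task 9 = max(EF_Task 2=19, EF_Task 3=29, EF_Task 4=27, EF_Task 6=27, EF_Task 7=30, EF_Task 8=23) = 30; EF_Task 9 = 30+9 = 39
Expected project duration μ = 39 days. Critical path: Task 1 → Task 7 → Task 9.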